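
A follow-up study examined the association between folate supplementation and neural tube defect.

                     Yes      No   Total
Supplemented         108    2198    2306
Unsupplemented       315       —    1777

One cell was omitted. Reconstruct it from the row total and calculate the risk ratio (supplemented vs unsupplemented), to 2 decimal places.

The missing cell is in the unexposed row: 1777 − 315 = 1462.
So a = 108, b = 2198, c = 315, d = 1462.
RR = [a/(a+b)] / [c/(c+d)] = (108/2306) / (315/1777) = 0.04683/0.17727 = 0.26421

0.26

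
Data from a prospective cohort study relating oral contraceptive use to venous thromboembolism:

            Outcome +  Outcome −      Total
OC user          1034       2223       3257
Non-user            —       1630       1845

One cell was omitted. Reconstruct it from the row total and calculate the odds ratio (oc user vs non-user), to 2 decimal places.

3.53

The missing cell is in the unexposed row: 1845 − 1630 = 215.
So a = 1034, b = 2223, c = 215, d = 1630.
OR = (a·d)/(b·c) = (1034 × 1630) / (2223 × 215) = 1685420 / 477945 = 3.52639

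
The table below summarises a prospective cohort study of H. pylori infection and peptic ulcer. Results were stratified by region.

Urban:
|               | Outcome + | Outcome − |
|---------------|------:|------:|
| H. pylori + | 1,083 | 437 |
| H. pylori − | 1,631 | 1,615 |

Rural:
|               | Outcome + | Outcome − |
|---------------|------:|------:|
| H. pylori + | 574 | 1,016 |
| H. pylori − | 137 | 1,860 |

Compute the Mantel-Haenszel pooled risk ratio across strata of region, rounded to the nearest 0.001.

1.820

RR_MH = Σ(aᵢ·n₀ᵢ/nᵢ) / Σ(cᵢ·n₁ᵢ/nᵢ), with n₁ᵢ = aᵢ+bᵢ (exposed), n₀ᵢ = cᵢ+dᵢ (unexposed), nᵢ = n₁ᵢ+n₀ᵢ.
Stratum 1 (Urban): n₁ = 1520, n₀ = 3246, n = 4766; a·n₀/n = 1083·3246/4766 = 737.6034; c·n₁/n = 1631·1520/4766 = 520.1679
Stratum 2 (Rural): n₁ = 1590, n₀ = 1997, n = 3587; a·n₀/n = 574·1997/3587 = 319.5645; c·n₁/n = 137·1590/3587 = 60.7276
RR_MH = (737.6034 + 319.5645) / (520.1679 + 60.7276) = 1057.1680 / 580.8955 = 1.81989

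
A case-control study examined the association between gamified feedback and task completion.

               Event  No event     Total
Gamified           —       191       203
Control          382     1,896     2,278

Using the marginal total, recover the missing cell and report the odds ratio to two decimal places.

0.31

The missing cell is in the exposed row: 203 − 191 = 12.
So a = 12, b = 191, c = 382, d = 1896.
OR = (a·d)/(b·c) = (12 × 1896) / (191 × 382) = 22752 / 72962 = 0.31183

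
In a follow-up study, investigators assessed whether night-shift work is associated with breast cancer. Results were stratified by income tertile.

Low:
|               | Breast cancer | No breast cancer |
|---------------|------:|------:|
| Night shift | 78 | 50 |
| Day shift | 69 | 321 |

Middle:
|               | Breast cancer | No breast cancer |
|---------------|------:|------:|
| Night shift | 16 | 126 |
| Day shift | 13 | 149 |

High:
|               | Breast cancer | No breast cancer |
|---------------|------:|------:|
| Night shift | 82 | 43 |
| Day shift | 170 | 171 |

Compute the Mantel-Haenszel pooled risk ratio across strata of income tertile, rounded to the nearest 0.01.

RR_MH = Σ(aᵢ·n₀ᵢ/nᵢ) / Σ(cᵢ·n₁ᵢ/nᵢ), with n₁ᵢ = aᵢ+bᵢ (exposed), n₀ᵢ = cᵢ+dᵢ (unexposed), nᵢ = n₁ᵢ+n₀ᵢ.
Stratum 1 (Low): n₁ = 128, n₀ = 390, n = 518; a·n₀/n = 78·390/518 = 58.7259; c·n₁/n = 69·128/518 = 17.0502
Stratum 2 (Middle): n₁ = 142, n₀ = 162, n = 304; a·n₀/n = 16·162/304 = 8.5263; c·n₁/n = 13·142/304 = 6.0724
Stratum 3 (High): n₁ = 125, n₀ = 341, n = 466; a·n₀/n = 82·341/466 = 60.0043; c·n₁/n = 170·125/466 = 45.6009
RR_MH = (58.7259 + 8.5263 + 60.0043) / (17.0502 + 6.0724 + 45.6009) = 127.2565 / 68.7234 = 1.85172

1.85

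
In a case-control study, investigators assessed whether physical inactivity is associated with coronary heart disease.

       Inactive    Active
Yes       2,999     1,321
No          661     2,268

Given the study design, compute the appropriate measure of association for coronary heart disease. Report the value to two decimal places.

7.79

Reading the table with exposure as columns: a = 2999 (Inactive, case), b = 661 (Inactive, non-case), c = 1321 (Active, case), d = 2268.
This is a case-control study: participants were sampled on outcome status, so risks in the source population cannot be estimated directly — relative risk is not valid here. The odds ratio is the appropriate measure.
OR = (a·d)/(b·c) = (2999 × 2268) / (661 × 1321) = 6801732 / 873181 = 7.78960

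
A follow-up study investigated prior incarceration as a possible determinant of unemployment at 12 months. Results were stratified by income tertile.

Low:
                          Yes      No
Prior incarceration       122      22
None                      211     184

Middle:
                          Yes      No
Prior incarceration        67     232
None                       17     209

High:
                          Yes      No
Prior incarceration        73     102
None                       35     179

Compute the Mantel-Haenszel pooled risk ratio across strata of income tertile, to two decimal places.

RR_MH = Σ(aᵢ·n₀ᵢ/nᵢ) / Σ(cᵢ·n₁ᵢ/nᵢ), with n₁ᵢ = aᵢ+bᵢ (exposed), n₀ᵢ = cᵢ+dᵢ (unexposed), nᵢ = n₁ᵢ+n₀ᵢ.
Stratum 1 (Low): n₁ = 144, n₀ = 395, n = 539; a·n₀/n = 122·395/539 = 89.4063; c·n₁/n = 211·144/539 = 56.3711
Stratum 2 (Middle): n₁ = 299, n₀ = 226, n = 525; a·n₀/n = 67·226/525 = 28.8419; c·n₁/n = 17·299/525 = 9.6819
Stratum 3 (High): n₁ = 175, n₀ = 214, n = 389; a·n₀/n = 73·214/389 = 40.1594; c·n₁/n = 35·175/389 = 15.7455
RR_MH = (89.4063 + 28.8419 + 40.1594) / (56.3711 + 9.6819 + 15.7455) = 158.4076 / 81.7985 = 1.93656

1.94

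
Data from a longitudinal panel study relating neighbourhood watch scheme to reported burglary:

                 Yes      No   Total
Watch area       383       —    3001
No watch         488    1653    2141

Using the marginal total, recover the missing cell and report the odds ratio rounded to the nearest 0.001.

The missing cell is in the exposed row: 3001 − 383 = 2618.
So a = 383, b = 2618, c = 488, d = 1653.
OR = (a·d)/(b·c) = (383 × 1653) / (2618 × 488) = 633099 / 1277584 = 0.49554

0.496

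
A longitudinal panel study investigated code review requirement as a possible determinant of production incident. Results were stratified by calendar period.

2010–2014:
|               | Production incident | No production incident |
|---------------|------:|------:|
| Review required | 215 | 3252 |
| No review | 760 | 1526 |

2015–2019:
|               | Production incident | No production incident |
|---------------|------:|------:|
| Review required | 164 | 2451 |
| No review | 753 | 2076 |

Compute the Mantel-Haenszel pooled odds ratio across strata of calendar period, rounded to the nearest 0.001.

0.156

OR_MH = Σ(aᵢdᵢ/nᵢ) / Σ(bᵢcᵢ/nᵢ), where nᵢ is the stratum total.
Stratum 1 (2010–2014): n = 5753; a·d/n = 215·1526/5753 = 57.0294; b·c/n = 3252·760/5753 = 429.6054
Stratum 2 (2015–2019): n = 5444; a·d/n = 164·2076/5444 = 62.5393; b·c/n = 2451·753/5444 = 339.0160
OR_MH = (57.0294 + 62.5393) / (429.6054 + 339.0160) = 119.5687 / 768.6214 = 0.15556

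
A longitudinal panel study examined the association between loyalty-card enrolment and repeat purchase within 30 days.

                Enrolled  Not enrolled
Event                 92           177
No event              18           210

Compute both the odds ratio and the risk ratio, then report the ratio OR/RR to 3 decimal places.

Reading the table with exposure as columns: a = 92 (Enrolled, case), b = 18 (Enrolled, non-case), c = 177 (Not enrolled, case), d = 210.
OR = (92·210)/(18·177) = 19320/3186 = 6.06403
Risk in exposed = 92/110 = 0.83636; risk in unexposed = 177/387 = 0.45736; RR = 1.82866
OR/RR = 6.06403 / 1.82866 = 3.31611
The outcome is not rare, so the OR lies further from 1 than the RR.

3.316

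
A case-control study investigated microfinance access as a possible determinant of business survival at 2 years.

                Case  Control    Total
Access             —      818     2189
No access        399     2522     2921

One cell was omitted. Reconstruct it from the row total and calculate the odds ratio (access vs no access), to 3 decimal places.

The missing cell is in the exposed row: 2189 − 818 = 1371.
So a = 1371, b = 818, c = 399, d = 2522.
OR = (a·d)/(b·c) = (1371 × 2522) / (818 × 399) = 3457662 / 326382 = 10.59391

10.594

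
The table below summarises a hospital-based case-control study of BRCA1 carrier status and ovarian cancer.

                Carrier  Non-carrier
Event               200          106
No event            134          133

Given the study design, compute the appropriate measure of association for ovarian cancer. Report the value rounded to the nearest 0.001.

Reading the table with exposure as columns: a = 200 (Carrier, case), b = 134 (Carrier, non-case), c = 106 (Non-carrier, case), d = 133.
This is a hospital-based case-control study: participants were sampled on outcome status, so risks in the source population cannot be estimated directly — relative risk is not valid here. The odds ratio is the appropriate measure.
OR = (a·d)/(b·c) = (200 × 133) / (134 × 106) = 26600 / 14204 = 1.87271

1.873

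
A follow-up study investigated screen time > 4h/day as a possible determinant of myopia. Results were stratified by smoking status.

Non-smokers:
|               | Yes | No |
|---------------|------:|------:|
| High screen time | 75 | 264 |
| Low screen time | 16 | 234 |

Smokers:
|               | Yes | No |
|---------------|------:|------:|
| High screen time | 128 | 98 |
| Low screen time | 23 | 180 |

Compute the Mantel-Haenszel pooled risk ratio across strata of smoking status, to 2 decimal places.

RR_MH = Σ(aᵢ·n₀ᵢ/nᵢ) / Σ(cᵢ·n₁ᵢ/nᵢ), with n₁ᵢ = aᵢ+bᵢ (exposed), n₀ᵢ = cᵢ+dᵢ (unexposed), nᵢ = n₁ᵢ+n₀ᵢ.
Stratum 1 (Non-smokers): n₁ = 339, n₀ = 250, n = 589; a·n₀/n = 75·250/589 = 31.8336; c·n₁/n = 16·339/589 = 9.2088
Stratum 2 (Smokers): n₁ = 226, n₀ = 203, n = 429; a·n₀/n = 128·203/429 = 60.5688; c·n₁/n = 23·226/429 = 12.1166
RR_MH = (31.8336 + 60.5688) / (9.2088 + 12.1166) = 92.4024 / 21.3254 = 4.33298

4.33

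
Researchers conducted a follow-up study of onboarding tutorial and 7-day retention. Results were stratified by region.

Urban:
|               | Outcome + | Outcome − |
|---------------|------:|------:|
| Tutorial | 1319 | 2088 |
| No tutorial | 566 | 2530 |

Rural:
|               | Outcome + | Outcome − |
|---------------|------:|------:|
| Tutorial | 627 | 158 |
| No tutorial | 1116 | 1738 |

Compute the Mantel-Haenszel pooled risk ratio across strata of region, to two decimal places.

RR_MH = Σ(aᵢ·n₀ᵢ/nᵢ) / Σ(cᵢ·n₁ᵢ/nᵢ), with n₁ᵢ = aᵢ+bᵢ (exposed), n₀ᵢ = cᵢ+dᵢ (unexposed), nᵢ = n₁ᵢ+n₀ᵢ.
Stratum 1 (Urban): n₁ = 3407, n₀ = 3096, n = 6503; a·n₀/n = 1319·3096/6503 = 627.9600; c·n₁/n = 566·3407/6503 = 296.5342
Stratum 2 (Rural): n₁ = 785, n₀ = 2854, n = 3639; a·n₀/n = 627·2854/3639 = 491.7444; c·n₁/n = 1116·785/3639 = 240.7420
RR_MH = (627.9600 + 491.7444) / (296.5342 + 240.7420) = 1119.7045 / 537.2762 = 2.08404

2.08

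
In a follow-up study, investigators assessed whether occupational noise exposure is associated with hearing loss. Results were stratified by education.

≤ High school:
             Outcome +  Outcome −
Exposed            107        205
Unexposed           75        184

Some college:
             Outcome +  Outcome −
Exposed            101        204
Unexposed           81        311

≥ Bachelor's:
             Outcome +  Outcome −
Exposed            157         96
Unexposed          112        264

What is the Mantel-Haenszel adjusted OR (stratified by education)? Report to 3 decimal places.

OR_MH = Σ(aᵢdᵢ/nᵢ) / Σ(bᵢcᵢ/nᵢ), where nᵢ is the stratum total.
Stratum 1 (≤ High school): n = 571; a·d/n = 107·184/571 = 34.4799; b·c/n = 205·75/571 = 26.9264
Stratum 2 (Some college): n = 697; a·d/n = 101·311/697 = 45.0660; b·c/n = 204·81/697 = 23.7073
Stratum 3 (≥ Bachelor's): n = 629; a·d/n = 157·264/629 = 65.8951; b·c/n = 96·112/629 = 17.0938
OR_MH = (34.4799 + 45.0660 + 65.8951) / (26.9264 + 23.7073 + 17.0938) = 145.4409 / 67.7276 = 2.14744

2.147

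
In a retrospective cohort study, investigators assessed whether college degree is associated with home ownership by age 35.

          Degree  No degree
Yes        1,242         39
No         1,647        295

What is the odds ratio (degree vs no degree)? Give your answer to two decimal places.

Reading the table with exposure as columns: a = 1242 (Degree, case), b = 1647 (Degree, non-case), c = 39 (No degree, case), d = 295.
OR = (a·d)/(b·c) = (1242 × 295) / (1647 × 39) = 366390 / 64233 = 5.70408
The odds of home ownership by age 35 are about 5.70 times as high in the degree group.

5.70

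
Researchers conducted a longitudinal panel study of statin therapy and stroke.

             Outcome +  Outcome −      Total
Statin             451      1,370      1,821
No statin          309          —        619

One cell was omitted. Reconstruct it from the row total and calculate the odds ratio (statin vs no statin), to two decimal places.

0.33

The missing cell is in the unexposed row: 619 − 309 = 310.
So a = 451, b = 1370, c = 309, d = 310.
OR = (a·d)/(b·c) = (451 × 310) / (1370 × 309) = 139810 / 423330 = 0.33026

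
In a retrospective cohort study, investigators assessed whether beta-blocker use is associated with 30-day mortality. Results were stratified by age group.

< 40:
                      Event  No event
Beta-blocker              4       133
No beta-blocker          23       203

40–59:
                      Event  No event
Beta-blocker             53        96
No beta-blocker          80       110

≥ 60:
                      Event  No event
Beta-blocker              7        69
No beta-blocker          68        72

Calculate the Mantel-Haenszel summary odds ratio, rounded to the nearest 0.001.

0.412

OR_MH = Σ(aᵢdᵢ/nᵢ) / Σ(bᵢcᵢ/nᵢ), where nᵢ is the stratum total.
Stratum 1 (< 40): n = 363; a·d/n = 4·203/363 = 2.2369; b·c/n = 133·23/363 = 8.4270
Stratum 2 (40–59): n = 339; a·d/n = 53·110/339 = 17.1976; b·c/n = 96·80/339 = 22.6549
Stratum 3 (≥ 60): n = 216; a·d/n = 7·72/216 = 2.3333; b·c/n = 69·68/216 = 21.7222
OR_MH = (2.2369 + 17.1976 + 2.3333) / (8.4270 + 22.6549 + 21.7222) = 21.7679 / 52.8041 = 0.41224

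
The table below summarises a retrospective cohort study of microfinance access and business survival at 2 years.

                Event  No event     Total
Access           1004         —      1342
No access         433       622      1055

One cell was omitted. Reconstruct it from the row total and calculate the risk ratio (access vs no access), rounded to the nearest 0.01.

The missing cell is in the exposed row: 1342 − 1004 = 338.
So a = 1004, b = 338, c = 433, d = 622.
RR = [a/(a+b)] / [c/(c+d)] = (1004/1342) / (433/1055) = 0.74814/0.41043 = 1.82283

1.82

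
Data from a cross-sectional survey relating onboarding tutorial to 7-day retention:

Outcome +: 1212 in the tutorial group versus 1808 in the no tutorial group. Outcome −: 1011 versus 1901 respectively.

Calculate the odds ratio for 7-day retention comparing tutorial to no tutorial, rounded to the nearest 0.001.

From the description: a = 1212, b = 1011, c = 1808, d = 1901.
OR = (a·d)/(b·c) = (1212 × 1901) / (1011 × 1808) = 2304012 / 1827888 = 1.26048
The odds of 7-day retention are about 1.26 times as high in the tutorial group.

1.260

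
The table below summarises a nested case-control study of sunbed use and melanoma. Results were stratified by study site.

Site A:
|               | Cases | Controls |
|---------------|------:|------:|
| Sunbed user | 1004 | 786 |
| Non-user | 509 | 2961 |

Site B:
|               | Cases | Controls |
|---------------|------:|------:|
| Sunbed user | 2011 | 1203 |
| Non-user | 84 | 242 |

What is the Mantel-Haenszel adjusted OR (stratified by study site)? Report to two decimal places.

OR_MH = Σ(aᵢdᵢ/nᵢ) / Σ(bᵢcᵢ/nᵢ), where nᵢ is the stratum total.
Stratum 1 (Site A): n = 5260; a·d/n = 1004·2961/5260 = 565.1795; b·c/n = 786·509/5260 = 76.0597
Stratum 2 (Site B): n = 3540; a·d/n = 2011·242/3540 = 137.4751; b·c/n = 1203·84/3540 = 28.5458
OR_MH = (565.1795 + 137.4751) / (76.0597 + 28.5458) = 702.6546 / 104.6055 = 6.71719

6.72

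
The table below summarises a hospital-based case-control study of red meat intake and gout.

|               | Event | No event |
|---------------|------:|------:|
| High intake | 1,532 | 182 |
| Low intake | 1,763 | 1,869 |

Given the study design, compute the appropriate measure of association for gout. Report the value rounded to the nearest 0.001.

8.924

Cells: a = 1532, b = 182, c = 1763, d = 1869.
This is a hospital-based case-control study: participants were sampled on outcome status, so risks in the source population cannot be estimated directly — relative risk is not valid here. The odds ratio is the appropriate measure.
OR = (a·d)/(b·c) = (1532 × 1869) / (182 × 1763) = 2863308 / 320866 = 8.92369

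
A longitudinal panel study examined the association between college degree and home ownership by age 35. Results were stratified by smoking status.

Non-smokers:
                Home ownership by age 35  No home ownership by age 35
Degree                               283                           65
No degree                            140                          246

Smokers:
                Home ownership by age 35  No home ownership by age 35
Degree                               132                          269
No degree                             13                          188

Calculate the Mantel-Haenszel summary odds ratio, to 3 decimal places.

7.474

OR_MH = Σ(aᵢdᵢ/nᵢ) / Σ(bᵢcᵢ/nᵢ), where nᵢ is the stratum total.
Stratum 1 (Non-smokers): n = 734; a·d/n = 283·246/734 = 94.8474; b·c/n = 65·140/734 = 12.3978
Stratum 2 (Smokers): n = 602; a·d/n = 132·188/602 = 41.2226; b·c/n = 269·13/602 = 5.8090
OR_MH = (94.8474 + 41.2226) / (12.3978 + 5.8090) = 136.0700 / 18.2068 = 7.47359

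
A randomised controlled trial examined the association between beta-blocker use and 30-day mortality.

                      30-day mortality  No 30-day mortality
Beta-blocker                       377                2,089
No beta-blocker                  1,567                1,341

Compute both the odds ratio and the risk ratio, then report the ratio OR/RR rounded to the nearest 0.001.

Cells: a = 377, b = 2089, c = 1567, d = 1341.
OR = (377·1341)/(2089·1567) = 505557/3273463 = 0.15444
Risk in exposed = 377/2466 = 0.15288; risk in unexposed = 1567/2908 = 0.53886; RR = 0.28371
OR/RR = 0.15444 / 0.28371 = 0.54436
The outcome is not rare, so the OR lies further from 1 than the RR.

0.544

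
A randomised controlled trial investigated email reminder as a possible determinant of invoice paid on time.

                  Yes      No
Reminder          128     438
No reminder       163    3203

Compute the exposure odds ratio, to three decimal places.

Cells: a = 128, b = 438, c = 163, d = 3203.
OR = (a·d)/(b·c) = (128 × 3203) / (438 × 163) = 409984 / 71394 = 5.74256
The odds of invoice paid on time are about 5.74 times as high in the reminder group.

5.743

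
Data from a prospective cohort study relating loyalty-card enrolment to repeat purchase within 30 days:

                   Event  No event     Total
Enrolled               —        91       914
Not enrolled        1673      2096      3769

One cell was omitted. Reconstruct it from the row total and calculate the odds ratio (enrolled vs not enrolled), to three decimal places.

The missing cell is in the exposed row: 914 − 91 = 823.
So a = 823, b = 91, c = 1673, d = 2096.
OR = (a·d)/(b·c) = (823 × 2096) / (91 × 1673) = 1725008 / 152243 = 11.33062

11.331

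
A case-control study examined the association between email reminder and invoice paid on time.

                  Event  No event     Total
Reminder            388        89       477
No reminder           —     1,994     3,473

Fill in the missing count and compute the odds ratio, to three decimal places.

The missing cell is in the unexposed row: 3473 − 1994 = 1479.
So a = 388, b = 89, c = 1479, d = 1994.
OR = (a·d)/(b·c) = (388 × 1994) / (89 × 1479) = 773672 / 131631 = 5.87758

5.878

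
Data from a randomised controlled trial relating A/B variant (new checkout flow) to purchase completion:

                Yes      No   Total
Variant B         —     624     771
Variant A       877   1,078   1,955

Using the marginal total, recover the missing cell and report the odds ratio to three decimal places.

The missing cell is in the exposed row: 771 − 624 = 147.
So a = 147, b = 624, c = 877, d = 1078.
OR = (a·d)/(b·c) = (147 × 1078) / (624 × 877) = 158466 / 547248 = 0.28957

0.290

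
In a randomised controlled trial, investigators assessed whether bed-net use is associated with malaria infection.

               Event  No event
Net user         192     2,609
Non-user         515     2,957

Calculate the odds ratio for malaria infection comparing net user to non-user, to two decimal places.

0.42

Cells: a = 192, b = 2609, c = 515, d = 2957.
OR = (a·d)/(b·c) = (192 × 2957) / (2609 × 515) = 567744 / 1343635 = 0.42254
Exposure is associated with lower odds of malaria infection (OR = 0.42 < 1).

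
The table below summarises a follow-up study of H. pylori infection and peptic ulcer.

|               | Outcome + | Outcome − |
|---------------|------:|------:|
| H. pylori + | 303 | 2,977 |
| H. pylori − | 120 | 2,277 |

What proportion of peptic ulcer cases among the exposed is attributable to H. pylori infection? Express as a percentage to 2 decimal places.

45.81

Cells: a = 303, b = 2977, c = 120, d = 2277.
Risk in exposed = 303/3280 = 0.09238; risk in unexposed = 120/2397 = 0.05006.
RR = 0.09238/0.05006 = 1.84525
AR% = (RR − 1)/RR × 100 = (1.84525 − 1)/1.84525 × 100 = 45.8068%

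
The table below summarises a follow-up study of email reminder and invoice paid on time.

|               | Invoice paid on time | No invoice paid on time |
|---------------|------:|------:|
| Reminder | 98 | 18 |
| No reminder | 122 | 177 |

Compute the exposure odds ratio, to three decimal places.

Cells: a = 98, b = 18, c = 122, d = 177.
OR = (a·d)/(b·c) = (98 × 177) / (18 × 122) = 17346 / 2196 = 7.89891
The odds of invoice paid on time are about 7.90 times as high in the reminder group.

7.899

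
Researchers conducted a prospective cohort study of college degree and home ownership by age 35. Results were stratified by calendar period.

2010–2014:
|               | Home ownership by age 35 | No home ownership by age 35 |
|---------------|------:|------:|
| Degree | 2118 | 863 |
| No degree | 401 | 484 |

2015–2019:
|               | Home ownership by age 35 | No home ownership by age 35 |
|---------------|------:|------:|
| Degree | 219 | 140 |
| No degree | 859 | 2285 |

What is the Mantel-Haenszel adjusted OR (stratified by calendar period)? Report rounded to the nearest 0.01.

3.29

OR_MH = Σ(aᵢdᵢ/nᵢ) / Σ(bᵢcᵢ/nᵢ), where nᵢ is the stratum total.
Stratum 1 (2010–2014): n = 3866; a·d/n = 2118·484/3866 = 265.1609; b·c/n = 863·401/3866 = 89.5145
Stratum 2 (2015–2019): n = 3503; a·d/n = 219·2285/3503 = 142.8533; b·c/n = 140·859/3503 = 34.3306
OR_MH = (265.1609 + 142.8533) / (89.5145 + 34.3306) = 408.0142 / 123.8451 = 3.29455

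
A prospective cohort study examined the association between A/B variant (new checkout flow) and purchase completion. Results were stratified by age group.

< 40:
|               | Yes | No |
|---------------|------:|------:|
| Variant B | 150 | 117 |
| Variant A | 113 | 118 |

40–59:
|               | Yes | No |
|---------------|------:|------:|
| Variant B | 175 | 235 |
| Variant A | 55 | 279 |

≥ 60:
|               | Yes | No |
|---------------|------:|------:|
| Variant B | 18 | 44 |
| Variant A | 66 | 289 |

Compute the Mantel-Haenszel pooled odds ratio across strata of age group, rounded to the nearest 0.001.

2.233

OR_MH = Σ(aᵢdᵢ/nᵢ) / Σ(bᵢcᵢ/nᵢ), where nᵢ is the stratum total.
Stratum 1 (< 40): n = 498; a·d/n = 150·118/498 = 35.5422; b·c/n = 117·113/498 = 26.5482
Stratum 2 (40–59): n = 744; a·d/n = 175·279/744 = 65.6250; b·c/n = 235·55/744 = 17.3723
Stratum 3 (≥ 60): n = 417; a·d/n = 18·289/417 = 12.4748; b·c/n = 44·66/417 = 6.9640
OR_MH = (35.5422 + 65.6250 + 12.4748) / (26.5482 + 17.3723 + 6.9640) = 113.6420 / 50.8845 = 2.23333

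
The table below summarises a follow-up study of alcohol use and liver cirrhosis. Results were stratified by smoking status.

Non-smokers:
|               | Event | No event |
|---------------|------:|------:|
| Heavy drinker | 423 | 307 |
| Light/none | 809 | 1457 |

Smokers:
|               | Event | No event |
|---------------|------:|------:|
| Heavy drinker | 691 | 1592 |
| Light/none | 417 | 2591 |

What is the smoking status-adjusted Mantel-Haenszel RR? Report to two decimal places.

1.89

RR_MH = Σ(aᵢ·n₀ᵢ/nᵢ) / Σ(cᵢ·n₁ᵢ/nᵢ), with n₁ᵢ = aᵢ+bᵢ (exposed), n₀ᵢ = cᵢ+dᵢ (unexposed), nᵢ = n₁ᵢ+n₀ᵢ.
Stratum 1 (Non-smokers): n₁ = 730, n₀ = 2266, n = 2996; a·n₀/n = 423·2266/2996 = 319.9326; c·n₁/n = 809·730/2996 = 197.1195
Stratum 2 (Smokers): n₁ = 2283, n₀ = 3008, n = 5291; a·n₀/n = 691·3008/5291 = 392.8422; c·n₁/n = 417·2283/5291 = 179.9303
RR_MH = (319.9326 + 392.8422) / (197.1195 + 179.9303) = 712.7748 / 377.0498 = 1.89040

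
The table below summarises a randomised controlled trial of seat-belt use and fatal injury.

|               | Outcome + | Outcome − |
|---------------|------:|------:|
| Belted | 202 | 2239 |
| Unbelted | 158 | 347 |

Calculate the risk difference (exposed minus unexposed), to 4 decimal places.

-0.2301

Cells: a = 202, b = 2239, c = 158, d = 347.
Risk in exposed = 202/2441 = 0.082753; risk in unexposed = 158/505 = 0.312871.
Risk difference = 0.082753 − 0.312871 = -0.230118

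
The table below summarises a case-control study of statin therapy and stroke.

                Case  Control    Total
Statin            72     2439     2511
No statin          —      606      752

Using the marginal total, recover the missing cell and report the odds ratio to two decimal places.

0.12

The missing cell is in the unexposed row: 752 − 606 = 146.
So a = 72, b = 2439, c = 146, d = 606.
OR = (a·d)/(b·c) = (72 × 606) / (2439 × 146) = 43632 / 356094 = 0.12253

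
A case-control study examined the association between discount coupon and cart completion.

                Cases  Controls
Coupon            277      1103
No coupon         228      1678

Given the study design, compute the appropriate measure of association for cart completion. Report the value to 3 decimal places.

Cells: a = 277, b = 1103, c = 228, d = 1678.
This is a case-control study: participants were sampled on outcome status, so risks in the source population cannot be estimated directly — relative risk is not valid here. The odds ratio is the appropriate measure.
OR = (a·d)/(b·c) = (277 × 1678) / (1103 × 228) = 464806 / 251484 = 1.84825

1.848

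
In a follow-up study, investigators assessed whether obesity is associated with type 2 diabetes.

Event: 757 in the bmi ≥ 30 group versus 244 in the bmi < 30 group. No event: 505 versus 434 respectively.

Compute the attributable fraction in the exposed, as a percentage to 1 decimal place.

40.0

From the description: a = 757, b = 505, c = 244, d = 434.
Risk in exposed = 757/1262 = 0.59984; risk in unexposed = 244/678 = 0.35988.
RR = 0.59984/0.35988 = 1.66677
AR% = (RR − 1)/RR × 100 = (1.66677 − 1)/1.66677 × 100 = 40.0038%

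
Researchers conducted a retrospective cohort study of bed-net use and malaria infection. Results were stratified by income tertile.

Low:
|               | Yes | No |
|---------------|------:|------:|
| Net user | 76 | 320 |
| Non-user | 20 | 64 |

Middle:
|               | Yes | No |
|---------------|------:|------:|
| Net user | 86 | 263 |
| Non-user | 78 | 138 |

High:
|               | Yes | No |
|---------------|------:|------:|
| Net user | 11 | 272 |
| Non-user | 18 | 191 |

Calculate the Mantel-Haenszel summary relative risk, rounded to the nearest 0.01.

RR_MH = Σ(aᵢ·n₀ᵢ/nᵢ) / Σ(cᵢ·n₁ᵢ/nᵢ), with n₁ᵢ = aᵢ+bᵢ (exposed), n₀ᵢ = cᵢ+dᵢ (unexposed), nᵢ = n₁ᵢ+n₀ᵢ.
Stratum 1 (Low): n₁ = 396, n₀ = 84, n = 480; a·n₀/n = 76·84/480 = 13.3000; c·n₁/n = 20·396/480 = 16.5000
Stratum 2 (Middle): n₁ = 349, n₀ = 216, n = 565; a·n₀/n = 86·216/565 = 32.8779; c·n₁/n = 78·349/565 = 48.1805
Stratum 3 (High): n₁ = 283, n₀ = 209, n = 492; a·n₀/n = 11·209/492 = 4.6728; c·n₁/n = 18·283/492 = 10.3537
RR_MH = (13.3000 + 32.8779 + 4.6728) / (16.5000 + 48.1805 + 10.3537) = 50.8506 / 75.0342 = 0.67770

0.68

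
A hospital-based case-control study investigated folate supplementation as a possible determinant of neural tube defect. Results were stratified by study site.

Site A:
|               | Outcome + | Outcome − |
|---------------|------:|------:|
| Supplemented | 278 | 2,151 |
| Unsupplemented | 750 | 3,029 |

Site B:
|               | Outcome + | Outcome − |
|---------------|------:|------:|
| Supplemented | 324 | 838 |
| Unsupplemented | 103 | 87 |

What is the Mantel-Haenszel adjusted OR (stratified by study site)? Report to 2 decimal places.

OR_MH = Σ(aᵢdᵢ/nᵢ) / Σ(bᵢcᵢ/nᵢ), where nᵢ is the stratum total.
Stratum 1 (Site A): n = 6208; a·d/n = 278·3029/6208 = 135.6414; b·c/n = 2151·750/6208 = 259.8663
Stratum 2 (Site B): n = 1352; a·d/n = 324·87/1352 = 20.8491; b·c/n = 838·103/1352 = 63.8417
OR_MH = (135.6414 + 20.8491) / (259.8663 + 63.8417) = 156.4905 / 323.7080 = 0.48343

0.48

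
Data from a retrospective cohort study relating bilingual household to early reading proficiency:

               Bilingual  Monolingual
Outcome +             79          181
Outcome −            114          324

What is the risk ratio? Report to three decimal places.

1.142

Reading the table with exposure as columns: a = 79 (Bilingual, case), b = 114 (Bilingual, non-case), c = 181 (Monolingual, case), d = 324.
Risk in exposed = 79/193 = 0.40933; risk in unexposed = 181/505 = 0.35842.
RR = 0.40933 / 0.35842 = 1.14204
The risk among the exposed is 1.14 times that among the unexposed.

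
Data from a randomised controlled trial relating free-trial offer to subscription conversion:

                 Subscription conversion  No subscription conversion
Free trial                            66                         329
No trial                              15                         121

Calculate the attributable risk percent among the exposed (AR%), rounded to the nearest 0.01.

33.99

Cells: a = 66, b = 329, c = 15, d = 121.
Risk in exposed = 66/395 = 0.16709; risk in unexposed = 15/136 = 0.11029.
RR = 0.16709/0.11029 = 1.51494
AR% = (RR − 1)/RR × 100 = (1.51494 − 1)/1.51494 × 100 = 33.9906%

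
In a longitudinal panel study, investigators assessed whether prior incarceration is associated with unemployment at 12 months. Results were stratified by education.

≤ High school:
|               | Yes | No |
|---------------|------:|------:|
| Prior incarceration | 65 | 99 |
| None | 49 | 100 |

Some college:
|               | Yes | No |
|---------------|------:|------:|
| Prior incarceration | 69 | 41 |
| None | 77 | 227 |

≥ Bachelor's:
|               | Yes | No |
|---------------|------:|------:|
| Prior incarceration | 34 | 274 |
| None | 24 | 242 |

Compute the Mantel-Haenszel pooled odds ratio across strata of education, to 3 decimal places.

OR_MH = Σ(aᵢdᵢ/nᵢ) / Σ(bᵢcᵢ/nᵢ), where nᵢ is the stratum total.
Stratum 1 (≤ High school): n = 313; a·d/n = 65·100/313 = 20.7668; b·c/n = 99·49/313 = 15.4984
Stratum 2 (Some college): n = 414; a·d/n = 69·227/414 = 37.8333; b·c/n = 41·77/414 = 7.6256
Stratum 3 (≥ Bachelor's): n = 574; a·d/n = 34·242/574 = 14.3345; b·c/n = 274·24/574 = 11.4564
OR_MH = (20.7668 + 37.8333 + 14.3345) / (15.4984 + 7.6256 + 11.4564) = 72.9346 / 34.5805 = 2.10913

2.109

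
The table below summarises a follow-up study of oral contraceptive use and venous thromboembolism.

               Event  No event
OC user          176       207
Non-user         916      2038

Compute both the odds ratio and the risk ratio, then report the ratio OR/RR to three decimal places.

Cells: a = 176, b = 207, c = 916, d = 2038.
OR = (176·2038)/(207·916) = 358688/189612 = 1.89169
Risk in exposed = 176/383 = 0.45953; risk in unexposed = 916/2954 = 0.31009; RR = 1.48193
OR/RR = 1.89169 / 1.48193 = 1.27650
The outcome is not rare, so the OR lies further from 1 than the RR.

1.277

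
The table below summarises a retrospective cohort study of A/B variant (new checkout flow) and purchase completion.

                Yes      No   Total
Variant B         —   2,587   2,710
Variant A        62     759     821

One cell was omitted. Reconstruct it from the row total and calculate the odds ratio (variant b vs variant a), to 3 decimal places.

The missing cell is in the exposed row: 2710 − 2587 = 123.
So a = 123, b = 2587, c = 62, d = 759.
OR = (a·d)/(b·c) = (123 × 759) / (2587 × 62) = 93357 / 160394 = 0.58205

0.582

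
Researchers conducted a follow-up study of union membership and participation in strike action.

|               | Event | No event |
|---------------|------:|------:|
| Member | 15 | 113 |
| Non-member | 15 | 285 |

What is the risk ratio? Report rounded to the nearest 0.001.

Cells: a = 15, b = 113, c = 15, d = 285.
Risk in exposed = 15/128 = 0.11719; risk in unexposed = 15/300 = 0.05000.
RR = 0.11719 / 0.05000 = 2.34375
The risk among the exposed is 2.34 times that among the unexposed.

2.344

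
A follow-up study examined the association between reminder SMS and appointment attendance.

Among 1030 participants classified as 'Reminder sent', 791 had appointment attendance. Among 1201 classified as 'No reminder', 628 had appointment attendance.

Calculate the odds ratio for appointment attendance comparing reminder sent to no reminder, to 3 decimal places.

From the description: a = 791, b = 239, c = 628, d = 573.
OR = (a·d)/(b·c) = (791 × 573) / (239 × 628) = 453243 / 150092 = 3.01977
The odds of appointment attendance are about 3.02 times as high in the reminder sent group.

3.020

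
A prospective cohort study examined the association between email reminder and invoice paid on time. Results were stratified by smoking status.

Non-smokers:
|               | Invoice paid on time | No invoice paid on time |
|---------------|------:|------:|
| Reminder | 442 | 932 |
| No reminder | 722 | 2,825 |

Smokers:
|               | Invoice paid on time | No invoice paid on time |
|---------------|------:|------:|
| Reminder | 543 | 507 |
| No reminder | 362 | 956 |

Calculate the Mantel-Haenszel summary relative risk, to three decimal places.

1.714

RR_MH = Σ(aᵢ·n₀ᵢ/nᵢ) / Σ(cᵢ·n₁ᵢ/nᵢ), with n₁ᵢ = aᵢ+bᵢ (exposed), n₀ᵢ = cᵢ+dᵢ (unexposed), nᵢ = n₁ᵢ+n₀ᵢ.
Stratum 1 (Non-smokers): n₁ = 1374, n₀ = 3547, n = 4921; a·n₀/n = 442·3547/4921 = 318.5885; c·n₁/n = 722·1374/4921 = 201.5907
Stratum 2 (Smokers): n₁ = 1050, n₀ = 1318, n = 2368; a·n₀/n = 543·1318/2368 = 302.2272; c·n₁/n = 362·1050/2368 = 160.5152
RR_MH = (318.5885 + 302.2272) / (201.5907 + 160.5152) = 620.8157 / 362.1059 = 1.71446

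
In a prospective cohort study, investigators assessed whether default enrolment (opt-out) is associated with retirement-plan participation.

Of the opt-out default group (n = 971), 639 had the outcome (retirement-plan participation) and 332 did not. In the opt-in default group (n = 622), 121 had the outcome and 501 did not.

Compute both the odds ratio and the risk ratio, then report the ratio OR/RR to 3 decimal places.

2.356

From the description: a = 639, b = 332, c = 121, d = 501.
OR = (639·501)/(332·121) = 320139/40172 = 7.96921
Risk in exposed = 639/971 = 0.65808; risk in unexposed = 121/622 = 0.19453; RR = 3.38288
OR/RR = 7.96921 / 3.38288 = 2.35575
The outcome is not rare, so the OR lies further from 1 than the RR.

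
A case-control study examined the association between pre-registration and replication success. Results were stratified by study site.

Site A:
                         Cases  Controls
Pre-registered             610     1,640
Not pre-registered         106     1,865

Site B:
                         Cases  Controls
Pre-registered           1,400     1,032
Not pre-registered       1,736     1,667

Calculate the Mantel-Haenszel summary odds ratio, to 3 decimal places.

1.923

OR_MH = Σ(aᵢdᵢ/nᵢ) / Σ(bᵢcᵢ/nᵢ), where nᵢ is the stratum total.
Stratum 1 (Site A): n = 4221; a·d/n = 610·1865/4221 = 269.5214; b·c/n = 1640·106/4221 = 41.1846
Stratum 2 (Site B): n = 5835; a·d/n = 1400·1667/5835 = 399.9657; b·c/n = 1032·1736/5835 = 307.0355
OR_MH = (269.5214 + 399.9657) / (41.1846 + 307.0355) = 669.4872 / 348.2200 = 1.92260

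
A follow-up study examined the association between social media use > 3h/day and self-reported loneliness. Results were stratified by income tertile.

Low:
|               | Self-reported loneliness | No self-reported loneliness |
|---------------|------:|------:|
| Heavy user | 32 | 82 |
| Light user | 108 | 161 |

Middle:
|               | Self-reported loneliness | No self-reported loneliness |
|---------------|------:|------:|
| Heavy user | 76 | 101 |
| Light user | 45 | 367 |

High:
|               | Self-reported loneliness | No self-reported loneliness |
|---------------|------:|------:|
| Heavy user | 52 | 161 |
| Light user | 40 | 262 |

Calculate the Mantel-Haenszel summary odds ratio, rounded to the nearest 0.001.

2.013

OR_MH = Σ(aᵢdᵢ/nᵢ) / Σ(bᵢcᵢ/nᵢ), where nᵢ is the stratum total.
Stratum 1 (Low): n = 383; a·d/n = 32·161/383 = 13.4517; b·c/n = 82·108/383 = 23.1227
Stratum 2 (Middle): n = 589; a·d/n = 76·367/589 = 47.3548; b·c/n = 101·45/589 = 7.7165
Stratum 3 (High): n = 515; a·d/n = 52·262/515 = 26.4544; b·c/n = 161·40/515 = 12.5049
OR_MH = (13.4517 + 47.3548 + 26.4544) / (23.1227 + 7.7165 + 12.5049) = 87.2609 / 43.3440 = 2.01322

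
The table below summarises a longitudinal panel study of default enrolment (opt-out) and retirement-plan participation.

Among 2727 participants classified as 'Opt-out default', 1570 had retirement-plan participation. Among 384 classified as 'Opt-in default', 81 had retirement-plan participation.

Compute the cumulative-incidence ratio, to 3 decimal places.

From the description: a = 1570, b = 1157, c = 81, d = 303.
Risk in exposed = 1570/2727 = 0.57572; risk in unexposed = 81/384 = 0.21094.
RR = 0.57572 / 0.21094 = 2.72936
The risk among the exposed is 2.73 times that among the unexposed.

2.729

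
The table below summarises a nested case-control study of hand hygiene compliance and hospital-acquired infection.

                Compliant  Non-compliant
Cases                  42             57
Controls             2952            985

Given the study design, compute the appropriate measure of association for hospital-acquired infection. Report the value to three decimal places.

Reading the table with exposure as columns: a = 42 (Compliant, case), b = 2952 (Compliant, non-case), c = 57 (Non-compliant, case), d = 985.
This is a nested case-control study: participants were sampled on outcome status, so risks in the source population cannot be estimated directly — relative risk is not valid here. The odds ratio is the appropriate measure.
OR = (a·d)/(b·c) = (42 × 985) / (2952 × 57) = 41370 / 168264 = 0.24586

0.246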